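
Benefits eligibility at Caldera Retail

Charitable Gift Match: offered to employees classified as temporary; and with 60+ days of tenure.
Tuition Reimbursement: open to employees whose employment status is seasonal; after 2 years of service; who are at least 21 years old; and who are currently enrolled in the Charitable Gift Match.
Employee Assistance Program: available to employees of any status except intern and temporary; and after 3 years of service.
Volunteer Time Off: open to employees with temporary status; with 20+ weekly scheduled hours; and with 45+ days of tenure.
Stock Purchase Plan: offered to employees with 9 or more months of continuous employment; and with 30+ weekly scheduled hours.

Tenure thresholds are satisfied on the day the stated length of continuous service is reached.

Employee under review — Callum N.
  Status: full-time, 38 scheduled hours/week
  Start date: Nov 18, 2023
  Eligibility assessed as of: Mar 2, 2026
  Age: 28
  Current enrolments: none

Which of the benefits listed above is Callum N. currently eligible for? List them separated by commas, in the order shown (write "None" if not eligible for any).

Stock Purchase Plan

Service from Nov 18, 2023 to Mar 2, 2026: 835 days.
Charitable Gift Match — status full-time ✗ (requires temporary) → not eligible.
Tuition Reimbursement — status full-time ✗ (requires seasonal) → not eligible.
Employee Assistance Program — status full-time ✓ (not excluded); service 835 days < 3 years (≈1095 days) ✗ → not eligible.
Volunteer Time Off — status full-time ✗ (requires temporary) → not eligible.
Stock Purchase Plan — service 835 days ≥ 9 months (≈270 days) ✓; 38 hrs/wk ≥ 30 ✓ → eligible.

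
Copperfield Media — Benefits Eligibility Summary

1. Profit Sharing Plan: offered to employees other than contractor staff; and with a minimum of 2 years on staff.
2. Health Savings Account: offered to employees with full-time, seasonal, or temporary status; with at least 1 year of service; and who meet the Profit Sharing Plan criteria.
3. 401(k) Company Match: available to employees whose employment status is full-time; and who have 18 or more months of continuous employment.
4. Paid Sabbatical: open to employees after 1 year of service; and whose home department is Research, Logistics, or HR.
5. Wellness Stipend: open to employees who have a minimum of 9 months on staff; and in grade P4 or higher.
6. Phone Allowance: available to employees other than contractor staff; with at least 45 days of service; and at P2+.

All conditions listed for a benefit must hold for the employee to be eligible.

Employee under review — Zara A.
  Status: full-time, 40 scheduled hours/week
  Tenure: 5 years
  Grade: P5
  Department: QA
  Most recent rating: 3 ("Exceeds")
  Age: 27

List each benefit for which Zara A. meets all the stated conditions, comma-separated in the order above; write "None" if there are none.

Profit Sharing Plan — status full-time ✓ (not excluded); service 5 years ≥ 2 years ✓ → eligible.
Health Savings Account — status full-time ✓; service 5 years ≥ 1 year ✓; eligible for Profit Sharing Plan ✓ → eligible.
401(k) Company Match — status full-time ✓; service 5 years ≥ 18 months (≈540 days) ✓ → eligible.
Paid Sabbatical — service 5 years ≥ 1 year ✓; dept QA ✗ → not eligible.
Wellness Stipend — service 5 years ≥ 9 months (≈270 days) ✓; grade P5 ≥ P4 ✓ → eligible.
Phone Allowance — status full-time ✓ (not excluded); service 5 years ≥ 45 days ✓; grade P5 ≥ P2 ✓ → eligible.

Profit Sharing Plan, Health Savings Account, 401(k) Company Match, Wellness Stipend, Phone Allowance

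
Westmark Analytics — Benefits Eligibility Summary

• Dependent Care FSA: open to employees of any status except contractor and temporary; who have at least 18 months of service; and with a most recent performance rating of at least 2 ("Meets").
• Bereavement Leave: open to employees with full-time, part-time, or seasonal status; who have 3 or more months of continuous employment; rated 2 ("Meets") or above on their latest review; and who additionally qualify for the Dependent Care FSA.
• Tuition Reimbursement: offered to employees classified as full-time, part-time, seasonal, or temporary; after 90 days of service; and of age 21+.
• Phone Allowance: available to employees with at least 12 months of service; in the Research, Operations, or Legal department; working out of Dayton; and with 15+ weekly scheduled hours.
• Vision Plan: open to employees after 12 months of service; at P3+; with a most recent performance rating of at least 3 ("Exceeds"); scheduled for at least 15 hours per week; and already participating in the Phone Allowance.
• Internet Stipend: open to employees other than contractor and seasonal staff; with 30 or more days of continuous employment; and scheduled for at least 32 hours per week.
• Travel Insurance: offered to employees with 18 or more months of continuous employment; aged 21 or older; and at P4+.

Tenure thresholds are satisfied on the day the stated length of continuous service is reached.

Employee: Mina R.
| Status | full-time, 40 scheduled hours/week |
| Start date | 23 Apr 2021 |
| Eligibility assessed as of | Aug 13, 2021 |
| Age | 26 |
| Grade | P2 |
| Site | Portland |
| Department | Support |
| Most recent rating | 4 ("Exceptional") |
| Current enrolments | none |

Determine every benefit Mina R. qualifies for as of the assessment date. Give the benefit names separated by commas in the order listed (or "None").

Service from 23 Apr 2021 to Aug 13, 2021: 112 days.
Dependent Care FSA — status full-time ✓ (not excluded); service 112 days < 18 months (≈540 days) ✗ → not eligible.
Bereavement Leave — status full-time ✓; service 112 days ≥ 3 months (≈90 days) ✓; rating 4 ≥ 2 ✓; not eligible for Dependent Care FSA ✗ → not eligible.
Tuition Reimbursement — status full-time ✓; service 112 days ≥ 90 days ✓; age 26 ≥ 21 ✓ → eligible.
Phone Allowance — service 112 days < 12 months (≈360 days) ✗ → not eligible.
Vision Plan — service 112 days < 12 months (≈360 days) ✗ → not eligible.
Internet Stipend — status full-time ✓ (not excluded); service 112 days ≥ 30 days ✓; 40 hrs/wk ≥ 32 ✓ → eligible.
Travel Insurance — service 112 days < 18 months (≈540 days) ✗ → not eligible.

Tuition Reimbursement, Internet Stipend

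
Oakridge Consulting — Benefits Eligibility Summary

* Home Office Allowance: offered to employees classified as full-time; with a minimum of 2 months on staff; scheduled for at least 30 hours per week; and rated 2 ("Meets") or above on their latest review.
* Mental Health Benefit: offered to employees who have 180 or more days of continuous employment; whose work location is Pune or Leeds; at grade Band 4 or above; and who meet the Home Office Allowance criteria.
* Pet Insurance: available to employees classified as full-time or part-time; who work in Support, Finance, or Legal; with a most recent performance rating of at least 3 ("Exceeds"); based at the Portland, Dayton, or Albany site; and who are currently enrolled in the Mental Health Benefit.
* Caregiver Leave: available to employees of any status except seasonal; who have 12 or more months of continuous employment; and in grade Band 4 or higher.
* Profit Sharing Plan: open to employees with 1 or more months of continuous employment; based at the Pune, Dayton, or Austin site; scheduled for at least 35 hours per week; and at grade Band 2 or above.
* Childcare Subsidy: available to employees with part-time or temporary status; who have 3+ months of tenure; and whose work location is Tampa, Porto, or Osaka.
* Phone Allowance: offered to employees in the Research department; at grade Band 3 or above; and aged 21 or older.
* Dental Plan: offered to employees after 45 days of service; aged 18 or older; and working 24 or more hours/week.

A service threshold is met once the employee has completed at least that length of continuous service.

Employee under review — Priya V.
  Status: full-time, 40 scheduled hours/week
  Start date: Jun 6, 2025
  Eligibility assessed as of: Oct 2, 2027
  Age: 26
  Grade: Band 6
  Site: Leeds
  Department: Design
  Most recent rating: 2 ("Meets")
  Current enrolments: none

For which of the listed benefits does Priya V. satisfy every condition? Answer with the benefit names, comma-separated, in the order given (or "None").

Home Office Allowance, Mental Health Benefit, Caregiver Leave, Dental Plan

Service from Jun 6, 2025 to Oct 2, 2027: 848 days.
Home Office Allowance — status full-time ✓; service 848 days ≥ 2 months (≈60 days) ✓; 40 hrs/wk ≥ 30 ✓; rating 2 ≥ 2 ✓ → eligible.
Mental Health Benefit — service 848 days ≥ 180 days ✓; site Leeds ✓; grade Band 6 ≥ Band 4 ✓; eligible for Home Office Allowance ✓ → eligible.
Pet Insurance — status full-time ✓; dept Design ✗ → not eligible.
Caregiver Leave — status full-time ✓ (not excluded); service 848 days ≥ 12 months (≈360 days) ✓; grade Band 6 ≥ Band 4 ✓ → eligible.
Profit Sharing Plan — service 848 days ≥ 1 month (≈30 days) ✓; site Leeds ✗ (not Pune, Dayton, or Austin) → not eligible.
Childcare Subsidy — status full-time ✗ (requires part-time or temporary) → not eligible.
Phone Allowance — dept Design ✗ → not eligible.
Dental Plan — service 848 days ≥ 45 days ✓; age 26 ≥ 18 ✓; 40 hrs/wk ≥ 24 ✓ → eligible.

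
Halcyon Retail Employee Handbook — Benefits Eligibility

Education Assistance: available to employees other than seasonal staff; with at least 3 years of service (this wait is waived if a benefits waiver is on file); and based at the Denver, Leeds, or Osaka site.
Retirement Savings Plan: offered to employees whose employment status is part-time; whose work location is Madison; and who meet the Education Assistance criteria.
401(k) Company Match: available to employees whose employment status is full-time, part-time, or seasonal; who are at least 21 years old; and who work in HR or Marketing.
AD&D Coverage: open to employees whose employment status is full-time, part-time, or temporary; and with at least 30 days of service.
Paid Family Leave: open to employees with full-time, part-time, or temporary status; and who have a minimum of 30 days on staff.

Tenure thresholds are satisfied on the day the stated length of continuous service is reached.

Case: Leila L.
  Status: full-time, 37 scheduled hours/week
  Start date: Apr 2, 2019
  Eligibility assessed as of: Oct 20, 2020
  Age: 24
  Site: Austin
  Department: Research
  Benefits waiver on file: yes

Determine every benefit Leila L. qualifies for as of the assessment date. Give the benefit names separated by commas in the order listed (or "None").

Service from Apr 2, 2019 to Oct 20, 2020: 567 days.
Education Assistance — status full-time ✓ (not excluded); benefits waiver on file ✓; site Austin ✗ (not Denver, Leeds, or Osaka) → not eligible.
Retirement Savings Plan — status full-time ✗ (requires part-time) → not eligible.
401(k) Company Match — status full-time ✓; age 24 ≥ 21 ✓; dept Research ✗ → not eligible.
AD&D Coverage — status full-time ✓; service 567 days ≥ 30 days ✓ → eligible.
Paid Family Leave — status full-time ✓; service 567 days ≥ 30 days ✓ → eligible.

AD&D Coverage, Paid Family Leave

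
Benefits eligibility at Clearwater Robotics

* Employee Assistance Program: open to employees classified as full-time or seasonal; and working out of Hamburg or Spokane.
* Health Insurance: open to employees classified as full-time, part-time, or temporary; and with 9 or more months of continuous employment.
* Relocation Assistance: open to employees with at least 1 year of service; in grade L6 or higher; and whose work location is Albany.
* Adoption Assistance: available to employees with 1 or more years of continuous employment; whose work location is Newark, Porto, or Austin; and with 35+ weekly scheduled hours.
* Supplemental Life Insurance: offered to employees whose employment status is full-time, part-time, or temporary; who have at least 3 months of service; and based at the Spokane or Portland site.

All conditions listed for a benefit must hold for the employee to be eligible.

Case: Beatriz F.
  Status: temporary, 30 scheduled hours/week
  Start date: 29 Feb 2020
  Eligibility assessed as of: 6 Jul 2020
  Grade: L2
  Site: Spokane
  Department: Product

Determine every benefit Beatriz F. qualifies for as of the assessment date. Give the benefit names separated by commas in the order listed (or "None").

Supplemental Life Insurance

Service from 29 Feb 2020 to 6 Jul 2020: 128 days.
Employee Assistance Program — status temporary ✗ (requires full-time or seasonal) → not eligible.
Health Insurance — status temporary ✓; service 128 days < 9 months (≈270 days) ✗ → not eligible.
Relocation Assistance — service 128 days < 1 year (≈365 days) ✗ → not eligible.
Adoption Assistance — service 128 days < 1 year (≈365 days) ✗ → not eligible.
Supplemental Life Insurance — status temporary ✓; service 128 days ≥ 3 months (≈90 days) ✓; site Spokane ✓ → eligible.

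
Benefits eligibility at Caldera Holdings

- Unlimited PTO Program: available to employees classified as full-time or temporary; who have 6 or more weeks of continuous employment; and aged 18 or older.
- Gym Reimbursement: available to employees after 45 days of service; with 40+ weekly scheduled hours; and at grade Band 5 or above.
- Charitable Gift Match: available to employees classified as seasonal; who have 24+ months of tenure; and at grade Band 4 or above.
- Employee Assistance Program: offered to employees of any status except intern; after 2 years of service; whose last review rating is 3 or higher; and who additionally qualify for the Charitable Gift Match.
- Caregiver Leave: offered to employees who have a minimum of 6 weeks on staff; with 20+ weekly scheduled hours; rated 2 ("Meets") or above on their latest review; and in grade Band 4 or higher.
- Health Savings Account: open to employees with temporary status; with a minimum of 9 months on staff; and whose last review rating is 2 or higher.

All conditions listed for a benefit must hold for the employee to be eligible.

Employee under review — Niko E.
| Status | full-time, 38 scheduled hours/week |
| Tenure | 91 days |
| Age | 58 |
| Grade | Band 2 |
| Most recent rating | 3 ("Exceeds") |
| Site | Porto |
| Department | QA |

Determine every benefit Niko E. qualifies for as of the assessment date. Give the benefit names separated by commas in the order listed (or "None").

Unlimited PTO Program — status full-time ✓; service 91 days ≥ 6 weeks (≈42 days) ✓; age 58 ≥ 18 ✓ → eligible.
Gym Reimbursement — service 91 days ≥ 45 days ✓; 38 hrs/wk < 40 ✗ → not eligible.
Charitable Gift Match — status full-time ✗ (requires seasonal) → not eligible.
Employee Assistance Program — status full-time ✓ (not excluded); service 91 days < 2 years (≈730 days) ✗ → not eligible.
Caregiver Leave — service 91 days ≥ 6 weeks (≈42 days) ✓; 38 hrs/wk ≥ 20 ✓; rating 3 ≥ 2 ✓; grade Band 2 < Band 4 ✗ → not eligible.
Health Savings Account — status full-time ✗ (requires temporary) → not eligible.

Unlimited PTO Program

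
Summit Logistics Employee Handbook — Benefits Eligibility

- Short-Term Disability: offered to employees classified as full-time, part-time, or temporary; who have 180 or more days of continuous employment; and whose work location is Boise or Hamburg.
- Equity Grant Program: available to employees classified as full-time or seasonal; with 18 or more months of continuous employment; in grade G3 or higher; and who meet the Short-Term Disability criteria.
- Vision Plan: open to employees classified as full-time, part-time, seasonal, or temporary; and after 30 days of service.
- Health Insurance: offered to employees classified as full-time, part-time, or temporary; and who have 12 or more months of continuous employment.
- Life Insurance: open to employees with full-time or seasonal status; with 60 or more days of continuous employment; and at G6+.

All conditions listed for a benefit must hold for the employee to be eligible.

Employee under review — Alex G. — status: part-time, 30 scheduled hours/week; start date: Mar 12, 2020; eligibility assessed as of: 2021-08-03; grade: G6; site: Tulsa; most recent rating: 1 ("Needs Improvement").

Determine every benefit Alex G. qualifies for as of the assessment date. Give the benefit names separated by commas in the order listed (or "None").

Service from Mar 12, 2020 to 2021-08-03: 509 days.
Short-Term Disability — status part-time ✓; service 509 days ≥ 180 days ✓; site Tulsa ✗ (not Boise or Hamburg) → not eligible.
Equity Grant Program — status part-time ✗ (requires full-time or seasonal) → not eligible.
Vision Plan — status part-time ✓; service 509 days ≥ 30 days ✓ → eligible.
Health Insurance — status part-time ✓; service 509 days ≥ 12 months (≈360 days) ✓ → eligible.
Life Insurance — status part-time ✗ (requires full-time or seasonal) → not eligible.

Vision Plan, Health Insurance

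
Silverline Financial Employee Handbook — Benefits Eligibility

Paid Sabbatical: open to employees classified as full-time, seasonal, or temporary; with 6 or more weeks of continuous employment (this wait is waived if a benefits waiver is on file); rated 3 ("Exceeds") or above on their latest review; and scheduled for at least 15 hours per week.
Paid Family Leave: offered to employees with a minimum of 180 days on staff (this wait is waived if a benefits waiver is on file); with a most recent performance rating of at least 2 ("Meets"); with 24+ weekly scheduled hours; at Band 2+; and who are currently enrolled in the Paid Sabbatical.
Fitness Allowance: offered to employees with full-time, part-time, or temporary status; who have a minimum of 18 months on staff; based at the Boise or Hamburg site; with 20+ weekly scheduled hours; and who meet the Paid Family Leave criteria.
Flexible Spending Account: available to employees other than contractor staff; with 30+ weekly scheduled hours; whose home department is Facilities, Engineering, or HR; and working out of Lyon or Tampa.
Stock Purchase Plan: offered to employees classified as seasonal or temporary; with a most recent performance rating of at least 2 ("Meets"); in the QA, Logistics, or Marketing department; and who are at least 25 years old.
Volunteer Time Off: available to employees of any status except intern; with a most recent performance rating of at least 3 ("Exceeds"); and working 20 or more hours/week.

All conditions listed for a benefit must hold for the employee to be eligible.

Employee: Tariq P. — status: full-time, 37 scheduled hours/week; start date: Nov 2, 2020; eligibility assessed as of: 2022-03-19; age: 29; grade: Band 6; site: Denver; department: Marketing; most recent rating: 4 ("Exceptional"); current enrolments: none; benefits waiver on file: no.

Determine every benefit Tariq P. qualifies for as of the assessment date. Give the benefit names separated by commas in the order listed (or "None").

Paid Sabbatical, Volunteer Time Off

Service from Nov 2, 2020 to 2022-03-19: 502 days.
Paid Sabbatical — status full-time ✓; no waiver, service 502 days ≥ 6 weeks (≈42 days) ✓; rating 4 ≥ 3 ✓; 37 hrs/wk ≥ 15 ✓ → eligible.
Paid Family Leave — no waiver, service 502 days ≥ 180 days ✓; rating 4 ≥ 2 ✓; 37 hrs/wk ≥ 24 ✓; grade Band 6 ≥ Band 2 ✓; not enrolled in Paid Sabbatical ✗ → not eligible.
Fitness Allowance — status full-time ✓; service 502 days < 18 months (≈540 days) ✗ → not eligible.
Flexible Spending Account — status full-time ✓ (not excluded); 37 hrs/wk ≥ 30 ✓; dept Marketing ✗ → not eligible.
Stock Purchase Plan — status full-time ✗ (requires seasonal or temporary) → not eligible.
Volunteer Time Off — status full-time ✓ (not excluded); rating 4 ≥ 3 ✓; 37 hrs/wk ≥ 20 ✓ → eligible.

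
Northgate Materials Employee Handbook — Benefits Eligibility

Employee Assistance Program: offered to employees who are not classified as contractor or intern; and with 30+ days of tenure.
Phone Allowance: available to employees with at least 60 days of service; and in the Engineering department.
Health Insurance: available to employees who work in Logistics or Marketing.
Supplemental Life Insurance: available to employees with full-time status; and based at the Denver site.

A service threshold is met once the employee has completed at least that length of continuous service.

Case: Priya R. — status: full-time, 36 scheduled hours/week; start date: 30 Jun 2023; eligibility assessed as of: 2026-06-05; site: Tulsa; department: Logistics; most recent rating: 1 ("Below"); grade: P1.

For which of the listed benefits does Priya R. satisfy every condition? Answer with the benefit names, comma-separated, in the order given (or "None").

Employee Assistance Program, Health Insurance

Service from 30 Jun 2023 to 2026-06-05: 1071 days.
Employee Assistance Program — status full-time ✓ (not excluded); service 1071 days ≥ 30 days ✓ → eligible.
Phone Allowance — service 1071 days ≥ 60 days ✓; dept Logistics ✗ → not eligible.
Health Insurance — dept Logistics ✓ → eligible.
Supplemental Life Insurance — status full-time ✓; site Tulsa ✗ (not Denver) → not eligible.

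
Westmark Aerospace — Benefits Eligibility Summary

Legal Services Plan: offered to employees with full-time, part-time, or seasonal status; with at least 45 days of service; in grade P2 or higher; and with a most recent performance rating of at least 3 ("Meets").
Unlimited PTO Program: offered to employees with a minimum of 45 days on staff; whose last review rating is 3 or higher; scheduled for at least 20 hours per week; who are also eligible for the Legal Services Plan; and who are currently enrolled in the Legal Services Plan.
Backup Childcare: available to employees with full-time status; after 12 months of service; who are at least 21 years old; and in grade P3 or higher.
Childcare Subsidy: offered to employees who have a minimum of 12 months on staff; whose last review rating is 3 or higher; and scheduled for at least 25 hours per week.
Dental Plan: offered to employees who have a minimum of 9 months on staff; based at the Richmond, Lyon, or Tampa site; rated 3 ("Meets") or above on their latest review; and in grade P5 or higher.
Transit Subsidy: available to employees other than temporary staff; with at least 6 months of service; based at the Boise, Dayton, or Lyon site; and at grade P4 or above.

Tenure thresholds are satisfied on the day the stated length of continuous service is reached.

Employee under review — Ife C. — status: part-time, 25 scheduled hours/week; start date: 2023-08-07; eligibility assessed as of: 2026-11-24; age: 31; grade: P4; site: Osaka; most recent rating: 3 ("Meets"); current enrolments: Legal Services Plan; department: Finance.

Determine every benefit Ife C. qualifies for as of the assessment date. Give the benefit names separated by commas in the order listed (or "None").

Legal Services Plan, Unlimited PTO Program, Childcare Subsidy

Service from 2023-08-07 to 2026-11-24: 1205 days.
Legal Services Plan — status part-time ✓; service 1205 days ≥ 45 days ✓; grade P4 ≥ P2 ✓; rating 3 ≥ 3 ✓ → eligible.
Unlimited PTO Program — service 1205 days ≥ 45 days ✓; rating 3 ≥ 3 ✓; 25 hrs/wk ≥ 20 ✓; eligible for Legal Services Plan ✓; enrolled in Legal Services Plan ✓ → eligible.
Backup Childcare — status part-time ✗ (requires full-time) → not eligible.
Childcare Subsidy — service 1205 days ≥ 12 months (≈360 days) ✓; rating 3 ≥ 3 ✓; 25 hrs/wk ≥ 25 ✓ → eligible.
Dental Plan — service 1205 days ≥ 9 months (≈270 days) ✓; site Osaka ✗ (not Richmond, Lyon, or Tampa) → not eligible.
Transit Subsidy — status part-time ✓ (not excluded); service 1205 days ≥ 6 months (≈180 days) ✓; site Osaka ✗ (not Boise, Dayton, or Lyon) → not eligible.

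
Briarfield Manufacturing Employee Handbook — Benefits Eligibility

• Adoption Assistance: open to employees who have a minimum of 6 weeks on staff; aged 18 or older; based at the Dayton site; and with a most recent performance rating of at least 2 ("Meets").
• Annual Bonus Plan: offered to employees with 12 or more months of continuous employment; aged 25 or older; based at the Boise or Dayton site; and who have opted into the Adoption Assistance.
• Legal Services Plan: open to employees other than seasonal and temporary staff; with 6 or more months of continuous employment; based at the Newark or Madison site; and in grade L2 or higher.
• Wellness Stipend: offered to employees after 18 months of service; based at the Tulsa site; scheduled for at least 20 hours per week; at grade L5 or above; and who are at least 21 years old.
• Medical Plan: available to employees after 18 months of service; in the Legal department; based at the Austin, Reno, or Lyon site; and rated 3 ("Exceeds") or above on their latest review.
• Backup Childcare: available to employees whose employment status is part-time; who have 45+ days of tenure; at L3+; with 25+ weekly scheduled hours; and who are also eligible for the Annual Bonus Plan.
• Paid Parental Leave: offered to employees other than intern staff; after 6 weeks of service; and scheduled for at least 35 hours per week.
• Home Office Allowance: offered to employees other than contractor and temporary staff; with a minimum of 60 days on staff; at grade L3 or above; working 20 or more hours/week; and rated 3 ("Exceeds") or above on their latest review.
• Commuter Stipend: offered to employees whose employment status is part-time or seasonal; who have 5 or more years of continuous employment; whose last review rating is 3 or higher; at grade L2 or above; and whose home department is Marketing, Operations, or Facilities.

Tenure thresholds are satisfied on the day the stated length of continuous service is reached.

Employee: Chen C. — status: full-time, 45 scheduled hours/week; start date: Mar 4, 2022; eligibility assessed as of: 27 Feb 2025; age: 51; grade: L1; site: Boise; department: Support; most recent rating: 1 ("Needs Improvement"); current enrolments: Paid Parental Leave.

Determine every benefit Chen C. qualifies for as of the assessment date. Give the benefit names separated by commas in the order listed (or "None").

Paid Parental Leave

Service from Mar 4, 2022 to 27 Feb 2025: 1091 days.
Adoption Assistance — service 1091 days ≥ 6 weeks (≈42 days) ✓; age 51 ≥ 18 ✓; site Boise ✗ (not Dayton) → not eligible.
Annual Bonus Plan — service 1091 days ≥ 12 months (≈360 days) ✓; age 51 ≥ 25 ✓; site Boise ✓; not enrolled in Adoption Assistance ✗ → not eligible.
Legal Services Plan — status full-time ✓ (not excluded); service 1091 days ≥ 6 months (≈180 days) ✓; site Boise ✗ (not Newark or Madison) → not eligible.
Wellness Stipend — service 1091 days ≥ 18 months (≈540 days) ✓; site Boise ✗ (not Tulsa) → not eligible.
Medical Plan — service 1091 days ≥ 18 months (≈540 days) ✓; dept Support ✗ → not eligible.
Backup Childcare — status full-time ✗ (requires part-time) → not eligible.
Paid Parental Leave — status full-time ✓ (not excluded); service 1091 days ≥ 6 weeks (≈42 days) ✓; 45 hrs/wk ≥ 35 ✓ → eligible.
Home Office Allowance — status full-time ✓ (not excluded); service 1091 days ≥ 60 days ✓; grade L1 < L3 ✗ → not eligible.
Commuter Stipend — status full-time ✗ (requires part-time or seasonal) → not eligible.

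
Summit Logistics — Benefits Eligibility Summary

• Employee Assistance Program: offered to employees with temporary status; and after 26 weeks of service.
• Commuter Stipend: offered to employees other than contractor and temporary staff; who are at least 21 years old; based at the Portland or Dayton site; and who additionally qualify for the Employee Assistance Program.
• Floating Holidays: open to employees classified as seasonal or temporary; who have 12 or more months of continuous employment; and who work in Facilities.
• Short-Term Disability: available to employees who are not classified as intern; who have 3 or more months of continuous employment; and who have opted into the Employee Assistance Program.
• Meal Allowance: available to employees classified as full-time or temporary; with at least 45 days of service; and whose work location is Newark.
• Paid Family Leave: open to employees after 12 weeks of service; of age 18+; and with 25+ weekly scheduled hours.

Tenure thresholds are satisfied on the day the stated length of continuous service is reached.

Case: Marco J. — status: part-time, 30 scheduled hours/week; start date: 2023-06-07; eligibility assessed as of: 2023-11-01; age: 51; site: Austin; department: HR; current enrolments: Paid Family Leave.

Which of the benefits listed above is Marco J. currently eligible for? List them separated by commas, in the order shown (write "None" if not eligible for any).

Service from 2023-06-07 to 2023-11-01: 147 days.
Employee Assistance Program — status part-time ✗ (requires temporary) → not eligible.
Commuter Stipend — status part-time ✓ (not excluded); age 51 ≥ 21 ✓; site Austin ✗ (not Portland or Dayton) → not eligible.
Floating Holidays — status part-time ✗ (requires seasonal or temporary) → not eligible.
Short-Term Disability — status part-time ✓ (not excluded); service 147 days ≥ 3 months (≈90 days) ✓; not enrolled in Employee Assistance Program ✗ → not eligible.
Meal Allowance — status part-time ✗ (requires full-time or temporary) → not eligible.
Paid Family Leave — service 147 days ≥ 12 weeks (≈84 days) ✓; age 51 ≥ 18 ✓; 30 hrs/wk ≥ 25 ✓ → eligible.

Paid Family Leave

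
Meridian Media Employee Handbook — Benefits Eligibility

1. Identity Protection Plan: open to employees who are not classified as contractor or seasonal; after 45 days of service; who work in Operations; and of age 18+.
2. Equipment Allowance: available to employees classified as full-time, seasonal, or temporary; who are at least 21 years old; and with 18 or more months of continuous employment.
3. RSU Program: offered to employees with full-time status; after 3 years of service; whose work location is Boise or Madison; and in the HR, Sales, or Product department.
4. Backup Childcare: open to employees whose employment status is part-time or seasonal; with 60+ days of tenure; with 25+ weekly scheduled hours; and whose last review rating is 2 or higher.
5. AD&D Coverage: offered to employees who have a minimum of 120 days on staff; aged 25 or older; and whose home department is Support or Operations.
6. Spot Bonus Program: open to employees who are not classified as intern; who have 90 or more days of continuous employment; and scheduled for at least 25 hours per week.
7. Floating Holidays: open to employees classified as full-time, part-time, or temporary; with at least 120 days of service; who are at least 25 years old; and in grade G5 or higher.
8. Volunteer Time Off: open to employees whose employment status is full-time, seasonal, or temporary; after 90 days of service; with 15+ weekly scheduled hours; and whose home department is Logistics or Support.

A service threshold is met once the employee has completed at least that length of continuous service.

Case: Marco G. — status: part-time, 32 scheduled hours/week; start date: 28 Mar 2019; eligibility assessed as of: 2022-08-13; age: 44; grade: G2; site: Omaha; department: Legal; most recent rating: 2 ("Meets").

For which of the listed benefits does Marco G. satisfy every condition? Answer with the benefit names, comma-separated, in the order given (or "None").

Service from 28 Mar 2019 to 2022-08-13: 1234 days.
Identity Protection Plan — status part-time ✓ (not excluded); service 1234 days ≥ 45 days ✓; dept Legal ✗ → not eligible.
Equipment Allowance — status part-time ✗ (requires full-time, seasonal, or temporary) → not eligible.
RSU Program — status part-time ✗ (requires full-time) → not eligible.
Backup Childcare — status part-time ✓; service 1234 days ≥ 60 days ✓; 32 hrs/wk ≥ 25 ✓; rating 2 ≥ 2 ✓ → eligible.
AD&D Coverage — service 1234 days ≥ 120 days ✓; age 44 ≥ 25 ✓; dept Legal ✗ → not eligible.
Spot Bonus Program — status part-time ✓ (not excluded); service 1234 days ≥ 90 days ✓; 32 hrs/wk ≥ 25 ✓ → eligible.
Floating Holidays — status part-time ✓; service 1234 days ≥ 120 days ✓; age 44 ≥ 25 ✓; grade G2 < G5 ✗ → not eligible.
Volunteer Time Off — status part-time ✗ (requires full-time, seasonal, or temporary) → not eligible.

Backup Childcare, Spot Bonus Program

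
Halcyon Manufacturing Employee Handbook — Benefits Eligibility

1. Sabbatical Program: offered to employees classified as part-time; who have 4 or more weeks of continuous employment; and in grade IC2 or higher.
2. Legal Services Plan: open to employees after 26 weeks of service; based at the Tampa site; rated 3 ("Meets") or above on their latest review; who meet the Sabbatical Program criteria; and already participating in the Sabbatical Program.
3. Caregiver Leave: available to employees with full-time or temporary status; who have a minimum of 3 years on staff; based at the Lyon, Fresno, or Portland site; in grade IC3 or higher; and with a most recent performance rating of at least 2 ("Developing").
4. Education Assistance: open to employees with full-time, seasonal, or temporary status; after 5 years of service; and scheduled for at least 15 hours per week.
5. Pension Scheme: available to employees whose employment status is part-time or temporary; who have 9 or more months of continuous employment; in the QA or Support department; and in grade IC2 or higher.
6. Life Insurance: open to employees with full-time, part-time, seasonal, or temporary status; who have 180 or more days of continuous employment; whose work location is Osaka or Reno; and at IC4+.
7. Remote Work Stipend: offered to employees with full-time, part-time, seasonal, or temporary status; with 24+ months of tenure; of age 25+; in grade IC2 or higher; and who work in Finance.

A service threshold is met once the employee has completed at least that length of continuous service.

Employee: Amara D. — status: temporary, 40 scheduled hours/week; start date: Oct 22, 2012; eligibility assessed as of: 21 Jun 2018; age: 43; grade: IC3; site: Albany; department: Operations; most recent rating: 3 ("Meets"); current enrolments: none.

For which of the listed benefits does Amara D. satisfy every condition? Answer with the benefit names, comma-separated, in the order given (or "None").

Education Assistance

Service from Oct 22, 2012 to 21 Jun 2018: 2068 days.
Sabbatical Program — status temporary ✗ (requires part-time) → not eligible.
Legal Services Plan — service 2068 days ≥ 26 weeks (≈182 days) ✓; site Albany ✗ (not Tampa) → not eligible.
Caregiver Leave — status temporary ✓; service 2068 days ≥ 3 years (≈1095 days) ✓; site Albany ✗ (not Lyon, Fresno, or Portland) → not eligible.
Education Assistance — status temporary ✓; service 2068 days ≥ 5 years (≈1825 days) ✓; 40 hrs/wk ≥ 15 ✓ → eligible.
Pension Scheme — status temporary ✓; service 2068 days ≥ 9 months (≈270 days) ✓; dept Operations ✗ → not eligible.
Life Insurance — status temporary ✓; service 2068 days ≥ 180 days ✓; site Albany ✗ (not Osaka or Reno) → not eligible.
Remote Work Stipend — status temporary ✓; service 2068 days ≥ 24 months (≈720 days) ✓; age 43 ≥ 25 ✓; grade IC3 ≥ IC2 ✓; dept Operations ✗ → not eligible.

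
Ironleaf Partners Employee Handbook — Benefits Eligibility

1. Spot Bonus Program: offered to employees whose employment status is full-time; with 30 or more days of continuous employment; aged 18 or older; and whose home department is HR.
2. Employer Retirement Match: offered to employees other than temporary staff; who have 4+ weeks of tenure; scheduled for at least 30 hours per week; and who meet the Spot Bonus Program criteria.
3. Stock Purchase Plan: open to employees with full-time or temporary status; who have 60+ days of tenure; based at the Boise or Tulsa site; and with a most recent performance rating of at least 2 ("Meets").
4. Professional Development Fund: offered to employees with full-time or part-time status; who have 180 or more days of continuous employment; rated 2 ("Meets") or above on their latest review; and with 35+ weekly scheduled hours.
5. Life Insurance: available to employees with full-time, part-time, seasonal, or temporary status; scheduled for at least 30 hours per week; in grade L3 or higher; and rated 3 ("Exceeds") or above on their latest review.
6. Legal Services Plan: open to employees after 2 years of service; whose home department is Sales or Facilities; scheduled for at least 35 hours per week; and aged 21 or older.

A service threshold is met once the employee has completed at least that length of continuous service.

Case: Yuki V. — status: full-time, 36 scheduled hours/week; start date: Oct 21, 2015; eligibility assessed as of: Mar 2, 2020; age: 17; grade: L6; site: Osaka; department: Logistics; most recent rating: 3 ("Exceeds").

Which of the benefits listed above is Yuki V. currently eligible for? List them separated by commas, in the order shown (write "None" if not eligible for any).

Professional Development Fund, Life Insurance

Service from Oct 21, 2015 to Mar 2, 2020: 1594 days.
Spot Bonus Program — status full-time ✓; service 1594 days ≥ 30 days ✓; age 17 < 18 ✗ → not eligible.
Employer Retirement Match — status full-time ✓ (not excluded); service 1594 days ≥ 4 weeks (≈28 days) ✓; 36 hrs/wk ≥ 30 ✓; not eligible for Spot Bonus Program ✗ → not eligible.
Stock Purchase Plan — status full-time ✓; service 1594 days ≥ 60 days ✓; site Osaka ✗ (not Boise or Tulsa) → not eligible.
Professional Development Fund — status full-time ✓; service 1594 days ≥ 180 days ✓; rating 3 ≥ 2 ✓; 36 hrs/wk ≥ 35 ✓ → eligible.
Life Insurance — status full-time ✓; 36 hrs/wk ≥ 30 ✓; grade L6 ≥ L3 ✓; rating 3 ≥ 3 ✓ → eligible.
Legal Services Plan — service 1594 days ≥ 2 years (≈730 days) ✓; dept Logistics ✗ → not eligible.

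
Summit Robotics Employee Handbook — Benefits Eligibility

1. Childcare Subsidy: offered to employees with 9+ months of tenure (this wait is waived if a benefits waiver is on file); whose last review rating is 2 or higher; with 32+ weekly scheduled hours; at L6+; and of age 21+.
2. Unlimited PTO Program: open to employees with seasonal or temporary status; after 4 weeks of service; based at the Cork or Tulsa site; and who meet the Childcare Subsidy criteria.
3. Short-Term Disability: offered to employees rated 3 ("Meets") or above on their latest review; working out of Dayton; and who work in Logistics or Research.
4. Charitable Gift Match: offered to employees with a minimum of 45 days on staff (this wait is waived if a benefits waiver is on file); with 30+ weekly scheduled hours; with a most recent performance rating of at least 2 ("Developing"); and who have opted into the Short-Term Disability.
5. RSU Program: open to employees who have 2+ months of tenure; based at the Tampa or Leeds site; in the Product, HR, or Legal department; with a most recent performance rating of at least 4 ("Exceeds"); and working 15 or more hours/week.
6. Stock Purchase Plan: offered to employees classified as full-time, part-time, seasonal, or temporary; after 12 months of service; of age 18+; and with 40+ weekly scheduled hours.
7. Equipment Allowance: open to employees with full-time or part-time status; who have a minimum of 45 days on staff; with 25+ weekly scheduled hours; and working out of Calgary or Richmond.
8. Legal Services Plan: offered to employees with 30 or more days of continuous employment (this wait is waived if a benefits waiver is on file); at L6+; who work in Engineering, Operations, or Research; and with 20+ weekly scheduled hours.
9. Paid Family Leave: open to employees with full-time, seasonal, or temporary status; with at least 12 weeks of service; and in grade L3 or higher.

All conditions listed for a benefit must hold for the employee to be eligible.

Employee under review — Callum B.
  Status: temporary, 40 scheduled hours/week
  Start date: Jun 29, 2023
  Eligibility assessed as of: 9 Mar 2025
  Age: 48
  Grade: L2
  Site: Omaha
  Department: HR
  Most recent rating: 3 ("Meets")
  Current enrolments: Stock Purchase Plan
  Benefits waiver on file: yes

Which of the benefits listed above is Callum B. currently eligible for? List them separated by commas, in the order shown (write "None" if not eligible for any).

Service from Jun 29, 2023 to 9 Mar 2025: 619 days.
Childcare Subsidy — benefits waiver on file ✓; rating 3 ≥ 2 ✓; 40 hrs/wk ≥ 32 ✓; grade L2 < L6 ✗ → not eligible.
Unlimited PTO Program — status temporary ✓; service 619 days ≥ 4 weeks (≈28 days) ✓; site Omaha ✗ (not Cork or Tulsa) → not eligible.
Short-Term Disability — rating 3 ≥ 3 ✓; site Omaha ✗ (not Dayton) → not eligible.
Charitable Gift Match — benefits waiver on file ✓; 40 hrs/wk ≥ 30 ✓; rating 3 ≥ 2 ✓; not enrolled in Short-Term Disability ✗ → not eligible.
RSU Program — service 619 days ≥ 2 months (≈60 days) ✓; site Omaha ✗ (not Tampa or Leeds) → not eligible.
Stock Purchase Plan — status temporary ✓; service 619 days ≥ 12 months (≈360 days) ✓; age 48 ≥ 18 ✓; 40 hrs/wk ≥ 40 ✓ → eligible.
Equipment Allowance — status temporary ✗ (requires full-time or part-time) → not eligible.
Legal Services Plan — benefits waiver on file ✓; grade L2 < L6 ✗ → not eligible.
Paid Family Leave — status temporary ✓; service 619 days ≥ 12 weeks (≈84 days) ✓; grade L2 < L3 ✗ → not eligible.

Stock Purchase Plan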